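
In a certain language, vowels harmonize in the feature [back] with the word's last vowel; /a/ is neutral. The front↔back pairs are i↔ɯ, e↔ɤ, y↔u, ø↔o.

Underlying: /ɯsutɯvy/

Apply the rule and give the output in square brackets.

/ɯ/ harmonizes with /y/ ([-back]) → [i]
/u/ harmonizes with /y/ ([-back]) → [y]
/ɯ/ harmonizes with /y/ ([-back]) → [i]

[isytivy]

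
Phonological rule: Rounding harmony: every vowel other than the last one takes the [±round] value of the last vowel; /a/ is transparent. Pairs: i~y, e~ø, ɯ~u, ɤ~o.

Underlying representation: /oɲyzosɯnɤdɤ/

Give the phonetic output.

/o/ harmonizes with /ɤ/ ([-round]) → [ɤ]
/y/ harmonizes with /ɤ/ ([-round]) → [i]
/o/ harmonizes with /ɤ/ ([-round]) → [ɤ]

[ɤɲizɤsɯnɤdɤ]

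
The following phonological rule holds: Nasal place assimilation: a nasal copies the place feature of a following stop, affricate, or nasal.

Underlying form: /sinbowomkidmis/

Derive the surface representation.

/n/ before /b/ (labial) → [m]
/m/ before /k/ (velar) → [ŋ]

[simbowoŋkidmis]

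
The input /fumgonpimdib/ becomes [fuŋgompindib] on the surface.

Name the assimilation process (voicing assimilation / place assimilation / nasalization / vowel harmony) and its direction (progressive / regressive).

place assimilation, regressive

/m/→[ŋ] /n/→[m] /m/→[n].
Each target copies a feature from the following segment, so the direction is regressive.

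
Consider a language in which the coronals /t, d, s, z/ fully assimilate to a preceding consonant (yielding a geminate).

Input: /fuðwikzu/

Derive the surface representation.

[fuðwikku]

/z/ after /k/ → [k] (total assimilation)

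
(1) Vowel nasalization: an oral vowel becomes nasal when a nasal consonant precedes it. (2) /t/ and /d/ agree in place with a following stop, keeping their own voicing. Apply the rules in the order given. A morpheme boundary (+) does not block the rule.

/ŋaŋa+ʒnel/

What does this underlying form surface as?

Rule 1: /a/ after nasal /ŋ/ → [ã]
Rule 1: /a/ after nasal /ŋ/ → [ã]
Rule 1: /e/ after nasal /n/ → [ẽ]
After rule 1: ŋãŋã+ʒnẽl
Rule 2: no segment meets the rule's conditions; no change.

[ŋãŋã+ʒnẽl]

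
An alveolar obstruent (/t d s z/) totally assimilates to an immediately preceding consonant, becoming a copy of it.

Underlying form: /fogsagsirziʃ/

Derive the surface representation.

[foggaggirriʃ]

/s/ after /g/ → [g] (total assimilation)
/s/ after /g/ → [g] (total assimilation)
/z/ after /r/ → [r] (total assimilation)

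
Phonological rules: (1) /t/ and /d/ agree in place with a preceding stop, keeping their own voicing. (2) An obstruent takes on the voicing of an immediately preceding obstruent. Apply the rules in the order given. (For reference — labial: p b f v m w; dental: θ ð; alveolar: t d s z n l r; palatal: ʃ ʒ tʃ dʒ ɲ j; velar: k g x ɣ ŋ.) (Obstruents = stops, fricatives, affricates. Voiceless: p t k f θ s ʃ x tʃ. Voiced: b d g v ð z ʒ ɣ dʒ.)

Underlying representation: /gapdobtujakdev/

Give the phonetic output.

Rule 1: /d/ after /p/ (labial) → [b]
Rule 1: /t/ after /b/ (labial) → [p]
Rule 1: /d/ after /k/ (velar) → [g]
After rule 1: gapbobpujakgev
Rule 2: /b/ after /p/ (voiceless) → [p]
Rule 2: /p/ after /b/ (voiced) → [b]
Rule 2: /g/ after /k/ (voiceless) → [k]

[gappobbujakkev]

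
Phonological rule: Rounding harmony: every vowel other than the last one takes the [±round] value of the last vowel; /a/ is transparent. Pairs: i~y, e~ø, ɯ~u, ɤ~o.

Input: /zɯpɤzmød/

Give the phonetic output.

/ɯ/ harmonizes with /ø/ ([+round]) → [u]
/ɤ/ harmonizes with /ø/ ([+round]) → [o]

[zupozmød]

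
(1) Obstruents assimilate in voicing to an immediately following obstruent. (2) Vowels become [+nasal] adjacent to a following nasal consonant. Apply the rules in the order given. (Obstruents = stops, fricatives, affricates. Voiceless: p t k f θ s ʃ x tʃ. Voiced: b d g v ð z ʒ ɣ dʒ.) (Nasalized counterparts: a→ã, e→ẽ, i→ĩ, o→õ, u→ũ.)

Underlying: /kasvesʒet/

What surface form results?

Rule 1: /s/ before /v/ (voiced) → [z]
Rule 1: /s/ before /ʒ/ (voiced) → [z]
After rule 1: kazvezʒet
Rule 2: no segment meets the rule's conditions; no change.

[kazvezʒet]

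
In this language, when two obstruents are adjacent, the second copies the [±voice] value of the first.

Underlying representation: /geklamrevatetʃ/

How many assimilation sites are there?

No segment meets the rule's conditions.

0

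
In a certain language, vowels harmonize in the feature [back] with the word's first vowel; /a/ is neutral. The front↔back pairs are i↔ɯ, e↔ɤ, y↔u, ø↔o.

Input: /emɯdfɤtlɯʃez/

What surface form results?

[emidfetliʃez]

/ɯ/ harmonizes with /e/ ([-back]) → [i]
/ɤ/ harmonizes with /e/ ([-back]) → [e]
/ɯ/ harmonizes with /e/ ([-back]) → [i]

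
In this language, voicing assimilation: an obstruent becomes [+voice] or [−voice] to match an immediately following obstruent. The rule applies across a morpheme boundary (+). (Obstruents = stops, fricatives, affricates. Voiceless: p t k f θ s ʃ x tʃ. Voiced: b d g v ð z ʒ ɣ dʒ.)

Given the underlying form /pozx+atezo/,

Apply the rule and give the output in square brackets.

/z/ before /x/ (voiceless) → [s]

[posx+atezo]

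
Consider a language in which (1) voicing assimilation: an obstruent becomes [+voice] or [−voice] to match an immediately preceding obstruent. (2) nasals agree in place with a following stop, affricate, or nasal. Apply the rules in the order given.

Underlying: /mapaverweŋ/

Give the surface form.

[mapaverweŋ]

Rule 1: no segment meets the rule's conditions; no change.
After rule 1: mapaverweŋ
Rule 2: no segment meets the rule's conditions; no change.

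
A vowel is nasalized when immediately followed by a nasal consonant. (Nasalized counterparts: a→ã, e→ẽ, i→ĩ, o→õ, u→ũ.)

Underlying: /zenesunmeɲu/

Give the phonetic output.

/e/ before nasal /n/ → [ẽ]
/u/ before nasal /n/ → [ũ]
/e/ before nasal /ɲ/ → [ẽ]

[zẽnesũnmẽɲu]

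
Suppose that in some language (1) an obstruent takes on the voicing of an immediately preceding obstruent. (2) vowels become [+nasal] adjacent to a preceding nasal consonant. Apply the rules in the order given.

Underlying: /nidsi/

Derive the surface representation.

Rule 1: /s/ after /d/ (voiced) → [z]
After rule 1: nidzi
Rule 2: /i/ after nasal /n/ → [ĩ]

[nĩdzi]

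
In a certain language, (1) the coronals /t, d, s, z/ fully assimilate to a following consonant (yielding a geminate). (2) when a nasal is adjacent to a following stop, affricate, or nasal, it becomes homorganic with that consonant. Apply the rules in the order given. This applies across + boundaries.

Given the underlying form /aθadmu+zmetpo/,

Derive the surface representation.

Rule 1: /d/ before /m/ → [m] (total assimilation)
Rule 1: /z/ before /m/ → [m] (total assimilation)
Rule 1: /t/ before /p/ → [p] (total assimilation)
After rule 1: aθammu+mmeppo
Rule 2: no segment meets the rule's conditions; no change.

[aθammu+mmeppo]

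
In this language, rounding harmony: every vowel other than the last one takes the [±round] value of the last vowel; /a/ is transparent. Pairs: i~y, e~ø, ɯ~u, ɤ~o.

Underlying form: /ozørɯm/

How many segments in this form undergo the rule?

2

/o/ harmonizes with /ɯ/ ([-round]) → [ɤ]
/ø/ harmonizes with /ɯ/ ([-round]) → [e]
2 segments change.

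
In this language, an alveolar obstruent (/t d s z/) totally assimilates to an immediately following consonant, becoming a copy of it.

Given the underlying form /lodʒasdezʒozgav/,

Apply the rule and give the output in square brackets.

/s/ before /d/ → [d] (total assimilation)
/z/ before /ʒ/ → [ʒ] (total assimilation)
/z/ before /g/ → [g] (total assimilation)

[lodʒaddeʒʒoggav]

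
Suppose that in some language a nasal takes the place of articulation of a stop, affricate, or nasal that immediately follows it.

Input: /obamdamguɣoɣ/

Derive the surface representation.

/m/ before /d/ (alveolar) → [n]
/m/ before /g/ (velar) → [ŋ]

[obandaŋguɣoɣ]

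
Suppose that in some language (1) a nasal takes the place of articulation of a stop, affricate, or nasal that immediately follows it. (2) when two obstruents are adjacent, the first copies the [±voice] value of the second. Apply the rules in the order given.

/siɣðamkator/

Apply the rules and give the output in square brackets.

Rule 1: /m/ before /k/ (velar) → [ŋ]
After rule 1: siɣðaŋkator
Rule 2: no segment meets the rule's conditions; no change.

[siɣðaŋkator]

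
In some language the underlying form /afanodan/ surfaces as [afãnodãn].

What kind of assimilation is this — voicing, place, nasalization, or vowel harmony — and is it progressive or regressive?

nasalization, regressive

/a/→[ã] /a/→[ã].
Each target copies a feature from the following segment, so the direction is regressive.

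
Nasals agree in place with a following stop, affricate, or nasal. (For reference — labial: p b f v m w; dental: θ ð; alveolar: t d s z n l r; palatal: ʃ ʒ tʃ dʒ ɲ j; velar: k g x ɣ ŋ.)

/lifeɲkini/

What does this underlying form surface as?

/ɲ/ before /k/ (velar) → [ŋ]

[lifeŋkini]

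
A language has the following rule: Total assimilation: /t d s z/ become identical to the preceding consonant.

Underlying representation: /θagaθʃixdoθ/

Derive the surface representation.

/d/ after /x/ → [x] (total assimilation)

[θagaθʃixxoθ]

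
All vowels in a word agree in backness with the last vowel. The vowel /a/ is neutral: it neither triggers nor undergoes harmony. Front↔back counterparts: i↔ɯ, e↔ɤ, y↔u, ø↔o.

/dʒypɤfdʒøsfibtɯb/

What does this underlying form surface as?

/y/ harmonizes with /ɯ/ ([+back]) → [u]
/ø/ harmonizes with /ɯ/ ([+back]) → [o]
/i/ harmonizes with /ɯ/ ([+back]) → [ɯ]

[dʒupɤfdʒosfɯbtɯb]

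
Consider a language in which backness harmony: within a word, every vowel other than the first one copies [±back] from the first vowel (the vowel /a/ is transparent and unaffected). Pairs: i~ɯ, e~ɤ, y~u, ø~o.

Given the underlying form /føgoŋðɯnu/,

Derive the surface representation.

/o/ harmonizes with /ø/ ([-back]) → [ø]
/ɯ/ harmonizes with /ø/ ([-back]) → [i]
/u/ harmonizes with /ø/ ([-back]) → [y]

[føgøŋðiny]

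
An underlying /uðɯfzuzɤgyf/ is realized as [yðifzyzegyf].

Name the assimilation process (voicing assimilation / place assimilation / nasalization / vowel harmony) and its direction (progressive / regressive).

/u/→[y] /ɯ/→[i] /u/→[y] /ɤ/→[e].
Vowels agree with the last vowel, so the harmony is regressive.

vowel harmony, regressive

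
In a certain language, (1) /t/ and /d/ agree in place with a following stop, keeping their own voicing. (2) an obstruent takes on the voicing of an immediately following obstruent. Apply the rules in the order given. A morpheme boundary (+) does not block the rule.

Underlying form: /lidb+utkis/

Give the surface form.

[libb+ukkis]

Rule 1: /d/ before /b/ (labial) → [b]
Rule 1: /t/ before /k/ (velar) → [k]
After rule 1: libb+ukkis
Rule 2: no segment meets the rule's conditions; no change.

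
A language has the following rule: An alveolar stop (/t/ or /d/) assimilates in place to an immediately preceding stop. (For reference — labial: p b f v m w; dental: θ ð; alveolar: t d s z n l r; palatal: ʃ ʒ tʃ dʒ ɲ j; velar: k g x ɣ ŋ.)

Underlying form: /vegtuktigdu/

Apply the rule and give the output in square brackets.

[vegkukkiggu]

/t/ after /g/ (velar) → [k]
/t/ after /k/ (velar) → [k]
/d/ after /g/ (velar) → [g]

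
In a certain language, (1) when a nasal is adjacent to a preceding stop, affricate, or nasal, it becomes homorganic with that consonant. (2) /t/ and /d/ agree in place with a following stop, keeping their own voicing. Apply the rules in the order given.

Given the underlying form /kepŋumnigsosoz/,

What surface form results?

[kepmummigsosoz]

Rule 1: /ŋ/ after /p/ (labial) → [m]
Rule 1: /n/ after /m/ (labial) → [m]
After rule 1: kepmummigsosoz
Rule 2: no segment meets the rule's conditions; no change.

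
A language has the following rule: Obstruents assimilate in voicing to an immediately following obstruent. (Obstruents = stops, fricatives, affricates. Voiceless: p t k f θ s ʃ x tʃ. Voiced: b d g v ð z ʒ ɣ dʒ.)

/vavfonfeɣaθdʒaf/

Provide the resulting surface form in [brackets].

[vaffonfeɣaðdʒaf]

/v/ before /f/ (voiceless) → [f]
/θ/ before /dʒ/ (voiced) → [ð]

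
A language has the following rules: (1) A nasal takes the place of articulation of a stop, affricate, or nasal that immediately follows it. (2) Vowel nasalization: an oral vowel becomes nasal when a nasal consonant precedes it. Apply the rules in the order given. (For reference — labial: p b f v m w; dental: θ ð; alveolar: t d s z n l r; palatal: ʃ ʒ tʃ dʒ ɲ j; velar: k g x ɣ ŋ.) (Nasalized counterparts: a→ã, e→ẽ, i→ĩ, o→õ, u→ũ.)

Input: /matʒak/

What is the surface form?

[mãtʒak]

Rule 1: no segment meets the rule's conditions; no change.
After rule 1: matʒak
Rule 2: /a/ after nasal /m/ → [ã]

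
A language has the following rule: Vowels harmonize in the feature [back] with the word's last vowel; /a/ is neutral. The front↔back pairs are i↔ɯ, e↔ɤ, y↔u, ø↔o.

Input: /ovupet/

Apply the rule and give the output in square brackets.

/o/ harmonizes with /e/ ([-back]) → [ø]
/u/ harmonizes with /e/ ([-back]) → [y]

[øvypet]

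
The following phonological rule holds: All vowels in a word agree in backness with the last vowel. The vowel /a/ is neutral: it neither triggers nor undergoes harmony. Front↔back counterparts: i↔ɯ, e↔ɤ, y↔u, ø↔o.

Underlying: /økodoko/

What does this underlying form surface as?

[okodoko]

/ø/ harmonizes with /o/ ([+back]) → [o]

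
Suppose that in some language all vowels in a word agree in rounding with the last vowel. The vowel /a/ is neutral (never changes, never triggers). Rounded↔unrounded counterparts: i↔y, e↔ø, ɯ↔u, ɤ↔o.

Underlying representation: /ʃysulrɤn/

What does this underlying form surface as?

[ʃisɯlrɤn]

/y/ harmonizes with /ɤ/ ([-round]) → [i]
/u/ harmonizes with /ɤ/ ([-round]) → [ɯ]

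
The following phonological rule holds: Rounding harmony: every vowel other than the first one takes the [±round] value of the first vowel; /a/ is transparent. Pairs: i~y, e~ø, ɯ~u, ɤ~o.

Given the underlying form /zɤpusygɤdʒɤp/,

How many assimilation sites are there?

/u/ harmonizes with /ɤ/ ([-round]) → [ɯ]
/y/ harmonizes with /ɤ/ ([-round]) → [i]
2 segments change.

2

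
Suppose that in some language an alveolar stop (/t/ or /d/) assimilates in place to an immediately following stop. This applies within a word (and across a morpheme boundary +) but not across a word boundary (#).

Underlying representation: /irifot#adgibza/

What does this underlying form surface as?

[irifot#aggibza]

/d/ before /g/ (velar) → [g]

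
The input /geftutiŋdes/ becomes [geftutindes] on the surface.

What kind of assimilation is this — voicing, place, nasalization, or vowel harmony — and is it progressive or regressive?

/ŋ/→[n].
Each target copies a feature from the following segment, so the direction is regressive.

place assimilation, regressive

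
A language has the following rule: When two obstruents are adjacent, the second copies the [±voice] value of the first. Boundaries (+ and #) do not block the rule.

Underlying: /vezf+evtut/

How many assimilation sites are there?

/f/ after /z/ (voiced) → [v]
/t/ after /v/ (voiced) → [d]
2 segments change.

2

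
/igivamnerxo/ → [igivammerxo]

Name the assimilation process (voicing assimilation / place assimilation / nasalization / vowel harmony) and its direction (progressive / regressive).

/n/→[m].
Each target copies a feature from the preceding segment, so the direction is progressive.

place assimilation, progressive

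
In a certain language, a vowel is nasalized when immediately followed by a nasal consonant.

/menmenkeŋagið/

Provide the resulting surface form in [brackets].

[mẽnmẽnkẽŋagið]

/e/ before nasal /n/ → [ẽ]
/e/ before nasal /n/ → [ẽ]
/e/ before nasal /ŋ/ → [ẽ]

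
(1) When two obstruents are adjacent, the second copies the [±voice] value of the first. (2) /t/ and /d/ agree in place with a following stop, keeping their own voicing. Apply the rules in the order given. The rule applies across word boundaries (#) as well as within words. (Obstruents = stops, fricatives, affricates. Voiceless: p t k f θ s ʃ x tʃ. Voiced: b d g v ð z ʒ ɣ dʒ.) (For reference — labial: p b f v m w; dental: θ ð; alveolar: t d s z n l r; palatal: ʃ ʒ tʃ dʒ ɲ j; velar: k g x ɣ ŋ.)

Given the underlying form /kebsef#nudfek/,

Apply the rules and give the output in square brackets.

[kebzef#nudvek]

Rule 1: /s/ after /b/ (voiced) → [z]
Rule 1: /f/ after /d/ (voiced) → [v]
After rule 1: kebzef#nudvek
Rule 2: no segment meets the rule's conditions; no change.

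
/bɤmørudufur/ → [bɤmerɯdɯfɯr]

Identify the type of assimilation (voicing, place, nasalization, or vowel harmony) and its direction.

vowel harmony, progressive

/ø/→[e] /u/→[ɯ] /u/→[ɯ] /u/→[ɯ].
Vowels agree with the first vowel, so the harmony is progressive.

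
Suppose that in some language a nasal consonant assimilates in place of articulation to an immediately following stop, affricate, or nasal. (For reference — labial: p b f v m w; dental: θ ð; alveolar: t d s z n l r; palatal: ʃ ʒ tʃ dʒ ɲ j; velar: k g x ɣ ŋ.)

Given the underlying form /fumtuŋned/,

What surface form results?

/m/ before /t/ (alveolar) → [n]
/ŋ/ before /n/ (alveolar) → [n]

[funtunned]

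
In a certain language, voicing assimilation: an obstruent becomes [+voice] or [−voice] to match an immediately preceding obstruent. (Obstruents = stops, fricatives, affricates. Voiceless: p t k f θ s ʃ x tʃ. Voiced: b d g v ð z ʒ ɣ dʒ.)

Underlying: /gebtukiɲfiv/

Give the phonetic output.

/t/ after /b/ (voiced) → [d]

[gebdukiɲfiv]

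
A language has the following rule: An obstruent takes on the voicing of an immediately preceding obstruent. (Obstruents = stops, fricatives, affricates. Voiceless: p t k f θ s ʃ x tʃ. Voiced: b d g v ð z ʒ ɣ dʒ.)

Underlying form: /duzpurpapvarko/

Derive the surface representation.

[duzburpapfarko]

/p/ after /z/ (voiced) → [b]
/v/ after /p/ (voiceless) → [f]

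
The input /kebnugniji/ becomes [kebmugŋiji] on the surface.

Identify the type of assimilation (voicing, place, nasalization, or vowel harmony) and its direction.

/n/→[m] /n/→[ŋ].
Each target copies a feature from the preceding segment, so the direction is progressive.

place assimilation, progressive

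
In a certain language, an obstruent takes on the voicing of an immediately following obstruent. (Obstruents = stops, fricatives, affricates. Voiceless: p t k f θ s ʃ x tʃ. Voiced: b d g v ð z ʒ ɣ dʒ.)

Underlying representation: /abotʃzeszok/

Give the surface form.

/tʃ/ before /z/ (voiced) → [dʒ]
/s/ before /z/ (voiced) → [z]

[abodʒzezzok]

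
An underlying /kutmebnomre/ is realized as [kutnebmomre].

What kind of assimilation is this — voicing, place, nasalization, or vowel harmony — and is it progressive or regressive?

place assimilation, progressive

/m/→[n] /n/→[m].
Each target copies a feature from the preceding segment, so the direction is progressive.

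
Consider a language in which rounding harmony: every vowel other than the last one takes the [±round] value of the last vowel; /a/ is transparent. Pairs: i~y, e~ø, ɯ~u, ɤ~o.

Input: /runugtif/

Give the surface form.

/u/ harmonizes with /i/ ([-round]) → [ɯ]
/u/ harmonizes with /i/ ([-round]) → [ɯ]

[rɯnɯgtif]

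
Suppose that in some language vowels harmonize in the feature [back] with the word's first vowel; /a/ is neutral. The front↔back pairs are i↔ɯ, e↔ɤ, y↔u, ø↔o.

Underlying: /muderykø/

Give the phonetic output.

/e/ harmonizes with /u/ ([+back]) → [ɤ]
/y/ harmonizes with /u/ ([+back]) → [u]
/ø/ harmonizes with /u/ ([+back]) → [o]

[mudɤruko]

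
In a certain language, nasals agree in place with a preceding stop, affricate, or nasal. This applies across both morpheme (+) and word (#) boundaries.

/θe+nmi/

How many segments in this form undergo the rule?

/m/ after /n/ (alveolar) → [n]
1 segment changes.

1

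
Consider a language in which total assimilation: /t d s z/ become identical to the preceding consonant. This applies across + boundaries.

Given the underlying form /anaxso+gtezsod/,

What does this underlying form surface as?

/s/ after /x/ → [x] (total assimilation)
/t/ after /g/ → [g] (total assimilation)
/s/ after /z/ → [z] (total assimilation)

[anaxxo+ggezzod]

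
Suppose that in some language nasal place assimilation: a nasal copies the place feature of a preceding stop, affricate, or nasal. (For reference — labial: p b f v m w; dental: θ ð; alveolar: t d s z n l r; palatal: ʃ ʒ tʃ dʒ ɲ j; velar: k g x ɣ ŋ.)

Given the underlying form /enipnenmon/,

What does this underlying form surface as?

[enipmennon]

/n/ after /p/ (labial) → [m]
/m/ after /n/ (alveolar) → [n]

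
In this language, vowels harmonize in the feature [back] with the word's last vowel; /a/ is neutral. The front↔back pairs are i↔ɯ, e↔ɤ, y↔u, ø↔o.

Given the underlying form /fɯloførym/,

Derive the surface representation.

/ɯ/ harmonizes with /y/ ([-back]) → [i]
/o/ harmonizes with /y/ ([-back]) → [ø]

[filøførym]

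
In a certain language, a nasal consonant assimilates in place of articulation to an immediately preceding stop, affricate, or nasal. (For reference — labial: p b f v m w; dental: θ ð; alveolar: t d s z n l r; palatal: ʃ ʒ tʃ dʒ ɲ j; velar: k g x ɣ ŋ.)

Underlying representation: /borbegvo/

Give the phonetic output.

no segment meets the rule's conditions; no change.

[borbegvo]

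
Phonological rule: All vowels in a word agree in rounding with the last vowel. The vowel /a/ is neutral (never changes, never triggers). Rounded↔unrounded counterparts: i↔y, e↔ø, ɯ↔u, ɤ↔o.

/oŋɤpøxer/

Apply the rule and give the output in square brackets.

/o/ harmonizes with /e/ ([-round]) → [ɤ]
/ø/ harmonizes with /e/ ([-round]) → [e]

[ɤŋɤpexer]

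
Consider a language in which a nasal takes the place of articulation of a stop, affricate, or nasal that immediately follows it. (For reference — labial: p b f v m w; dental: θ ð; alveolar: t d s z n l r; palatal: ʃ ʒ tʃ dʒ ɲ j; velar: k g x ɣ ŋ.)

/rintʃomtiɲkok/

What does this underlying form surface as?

[riɲtʃontiŋkok]

/n/ before /tʃ/ (palatal) → [ɲ]
/m/ before /t/ (alveolar) → [n]
/ɲ/ before /k/ (velar) → [ŋ]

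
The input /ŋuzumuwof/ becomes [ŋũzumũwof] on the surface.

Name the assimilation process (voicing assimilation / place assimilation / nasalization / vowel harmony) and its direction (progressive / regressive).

/u/→[ũ] /u/→[ũ].
Each target copies a feature from the preceding segment, so the direction is progressive.

nasalization, progressive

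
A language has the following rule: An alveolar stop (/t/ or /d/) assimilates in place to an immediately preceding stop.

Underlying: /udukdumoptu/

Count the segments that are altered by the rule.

2

/d/ after /k/ (velar) → [g]
/t/ after /p/ (labial) → [p]
2 segments change.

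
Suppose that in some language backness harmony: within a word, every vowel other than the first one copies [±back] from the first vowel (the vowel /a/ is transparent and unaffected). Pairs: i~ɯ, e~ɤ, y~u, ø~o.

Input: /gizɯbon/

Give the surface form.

/ɯ/ harmonizes with /i/ ([-back]) → [i]
/o/ harmonizes with /i/ ([-back]) → [ø]

[gizibøn]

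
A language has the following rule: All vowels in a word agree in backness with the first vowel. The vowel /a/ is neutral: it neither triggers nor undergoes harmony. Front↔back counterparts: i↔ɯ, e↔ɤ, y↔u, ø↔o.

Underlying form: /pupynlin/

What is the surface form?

/y/ harmonizes with /u/ ([+back]) → [u]
/i/ harmonizes with /u/ ([+back]) → [ɯ]

[pupunlɯn]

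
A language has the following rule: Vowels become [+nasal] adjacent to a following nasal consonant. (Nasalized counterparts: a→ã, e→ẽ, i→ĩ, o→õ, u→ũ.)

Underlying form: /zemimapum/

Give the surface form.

/e/ before nasal /m/ → [ẽ]
/i/ before nasal /m/ → [ĩ]
/u/ before nasal /m/ → [ũ]

[zẽmĩmapũm]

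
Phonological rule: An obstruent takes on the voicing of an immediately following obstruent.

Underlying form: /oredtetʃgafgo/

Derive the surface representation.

[orettedʒgavgo]

/d/ before /t/ (voiceless) → [t]
/tʃ/ before /g/ (voiced) → [dʒ]
/f/ before /g/ (voiced) → [v]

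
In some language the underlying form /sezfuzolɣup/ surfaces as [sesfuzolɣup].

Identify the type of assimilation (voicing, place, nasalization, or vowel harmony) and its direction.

voicing assimilation, regressive

/z/→[s].
Each target copies a feature from the following segment, so the direction is regressive.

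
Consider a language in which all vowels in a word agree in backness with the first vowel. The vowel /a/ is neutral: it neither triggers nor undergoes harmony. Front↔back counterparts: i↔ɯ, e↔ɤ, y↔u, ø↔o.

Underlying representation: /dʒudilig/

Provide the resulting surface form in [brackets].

[dʒudɯlɯg]

/i/ harmonizes with /u/ ([+back]) → [ɯ]
/i/ harmonizes with /u/ ([+back]) → [ɯ]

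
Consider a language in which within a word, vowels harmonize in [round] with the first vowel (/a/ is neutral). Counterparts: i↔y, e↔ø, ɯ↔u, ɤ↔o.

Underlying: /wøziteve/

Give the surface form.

/i/ harmonizes with /ø/ ([+round]) → [y]
/e/ harmonizes with /ø/ ([+round]) → [ø]
/e/ harmonizes with /ø/ ([+round]) → [ø]

[wøzytøvø]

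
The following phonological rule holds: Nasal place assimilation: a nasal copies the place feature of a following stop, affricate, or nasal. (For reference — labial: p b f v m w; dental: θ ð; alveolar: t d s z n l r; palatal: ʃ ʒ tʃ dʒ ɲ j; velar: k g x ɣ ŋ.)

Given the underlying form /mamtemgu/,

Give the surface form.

/m/ before /t/ (alveolar) → [n]
/m/ before /g/ (velar) → [ŋ]

[manteŋgu]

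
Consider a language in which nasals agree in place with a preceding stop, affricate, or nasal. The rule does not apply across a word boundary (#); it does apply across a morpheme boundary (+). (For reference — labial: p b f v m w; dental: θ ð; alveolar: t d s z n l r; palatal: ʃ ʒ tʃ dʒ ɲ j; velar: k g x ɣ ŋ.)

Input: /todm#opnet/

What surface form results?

[todn#opmet]

/m/ after /d/ (alveolar) → [n]
/n/ after /p/ (labial) → [m]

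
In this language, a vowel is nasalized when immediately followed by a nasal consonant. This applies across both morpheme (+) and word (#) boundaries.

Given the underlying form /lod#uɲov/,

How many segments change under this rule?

1

/u/ before nasal /ɲ/ → [ũ]
1 segment changes.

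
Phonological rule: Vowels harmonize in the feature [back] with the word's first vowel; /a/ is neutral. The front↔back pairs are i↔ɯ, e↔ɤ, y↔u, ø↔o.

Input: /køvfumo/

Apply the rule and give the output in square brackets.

[køvfymø]

/u/ harmonizes with /ø/ ([-back]) → [y]
/o/ harmonizes with /ø/ ([-back]) → [ø]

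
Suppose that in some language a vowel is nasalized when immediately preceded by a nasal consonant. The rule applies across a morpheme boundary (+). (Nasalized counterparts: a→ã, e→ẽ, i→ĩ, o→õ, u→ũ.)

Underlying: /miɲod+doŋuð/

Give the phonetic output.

[mĩɲõd+doŋũð]

/i/ after nasal /m/ → [ĩ]
/o/ after nasal /ɲ/ → [õ]
/u/ after nasal /ŋ/ → [ũ]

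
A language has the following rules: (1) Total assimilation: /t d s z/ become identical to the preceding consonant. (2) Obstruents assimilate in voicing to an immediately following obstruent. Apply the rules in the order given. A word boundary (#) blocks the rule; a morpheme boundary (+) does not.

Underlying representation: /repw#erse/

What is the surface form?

[repw#erre]

Rule 1: /s/ after /r/ → [r] (total assimilation)
After rule 1: repw#erre
Rule 2: no segment meets the rule's conditions; no change.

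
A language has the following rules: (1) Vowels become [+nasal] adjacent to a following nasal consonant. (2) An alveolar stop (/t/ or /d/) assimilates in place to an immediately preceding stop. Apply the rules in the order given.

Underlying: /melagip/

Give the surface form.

Rule 1: no segment meets the rule's conditions; no change.
After rule 1: melagip
Rule 2: no segment meets the rule's conditions; no change.

[melagip]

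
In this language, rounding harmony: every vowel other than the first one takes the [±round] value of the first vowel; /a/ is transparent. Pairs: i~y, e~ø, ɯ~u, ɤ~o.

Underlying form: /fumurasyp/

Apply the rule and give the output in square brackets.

no segment meets the rule's conditions; no change.

[fumurasyp]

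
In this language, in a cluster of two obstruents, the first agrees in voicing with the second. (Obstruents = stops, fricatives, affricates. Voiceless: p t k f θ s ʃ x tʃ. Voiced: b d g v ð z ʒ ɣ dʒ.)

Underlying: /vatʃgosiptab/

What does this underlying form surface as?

/tʃ/ before /g/ (voiced) → [dʒ]

[vadʒgosiptab]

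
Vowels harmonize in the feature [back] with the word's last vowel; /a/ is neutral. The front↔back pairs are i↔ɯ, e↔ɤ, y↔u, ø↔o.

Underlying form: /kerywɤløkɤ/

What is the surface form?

/e/ harmonizes with /ɤ/ ([+back]) → [ɤ]
/y/ harmonizes with /ɤ/ ([+back]) → [u]
/ø/ harmonizes with /ɤ/ ([+back]) → [o]

[kɤruwɤlokɤ]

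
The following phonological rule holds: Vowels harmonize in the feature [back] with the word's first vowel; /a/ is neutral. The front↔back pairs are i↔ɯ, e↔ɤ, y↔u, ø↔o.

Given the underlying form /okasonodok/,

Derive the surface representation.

[okasonodok]

no segment meets the rule's conditions; no change.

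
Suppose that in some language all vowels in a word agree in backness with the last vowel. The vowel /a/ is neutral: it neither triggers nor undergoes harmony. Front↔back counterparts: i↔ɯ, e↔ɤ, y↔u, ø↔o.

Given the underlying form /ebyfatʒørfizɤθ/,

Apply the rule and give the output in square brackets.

/e/ harmonizes with /ɤ/ ([+back]) → [ɤ]
/y/ harmonizes with /ɤ/ ([+back]) → [u]
/ø/ harmonizes with /ɤ/ ([+back]) → [o]
/i/ harmonizes with /ɤ/ ([+back]) → [ɯ]

[ɤbufatʒorfɯzɤθ]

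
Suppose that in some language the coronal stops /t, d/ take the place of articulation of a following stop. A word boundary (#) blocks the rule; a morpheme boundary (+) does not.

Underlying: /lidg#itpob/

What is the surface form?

[ligg#ippob]

/d/ before /g/ (velar) → [g]
/t/ before /p/ (labial) → [p]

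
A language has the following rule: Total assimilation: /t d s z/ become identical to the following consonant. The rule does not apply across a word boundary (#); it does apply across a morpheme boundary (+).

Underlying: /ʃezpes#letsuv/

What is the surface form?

[ʃeppes#lessuv]

/z/ before /p/ → [p] (total assimilation)
/t/ before /s/ → [s] (total assimilation)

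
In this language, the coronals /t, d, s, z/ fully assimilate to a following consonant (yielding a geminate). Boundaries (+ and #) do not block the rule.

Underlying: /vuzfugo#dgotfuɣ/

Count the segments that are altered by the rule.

/z/ before /f/ → [f] (total assimilation)
/d/ before /g/ → [g] (total assimilation)
/t/ before /f/ → [f] (total assimilation)
3 segments change.

3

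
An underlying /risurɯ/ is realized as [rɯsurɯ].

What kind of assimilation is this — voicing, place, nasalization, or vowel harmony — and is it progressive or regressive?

vowel harmony, regressive

/i/→[ɯ].
Vowels agree with the last vowel, so the harmony is regressive.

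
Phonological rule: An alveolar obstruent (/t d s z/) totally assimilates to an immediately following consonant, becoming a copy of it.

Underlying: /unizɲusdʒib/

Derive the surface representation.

[uniɲɲudʒdʒib]

/z/ before /ɲ/ → [ɲ] (total assimilation)
/s/ before /dʒ/ → [dʒ] (total assimilation)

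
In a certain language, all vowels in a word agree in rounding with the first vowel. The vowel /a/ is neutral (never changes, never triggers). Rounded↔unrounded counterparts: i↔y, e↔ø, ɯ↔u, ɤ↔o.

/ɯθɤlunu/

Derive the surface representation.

[ɯθɤlɯnɯ]

/u/ harmonizes with /ɯ/ ([-round]) → [ɯ]
/u/ harmonizes with /ɯ/ ([-round]) → [ɯ]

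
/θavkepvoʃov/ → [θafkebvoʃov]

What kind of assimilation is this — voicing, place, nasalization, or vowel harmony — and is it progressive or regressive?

/v/→[f] /p/→[b].
Each target copies a feature from the following segment, so the direction is regressive.

voicing assimilation, regressive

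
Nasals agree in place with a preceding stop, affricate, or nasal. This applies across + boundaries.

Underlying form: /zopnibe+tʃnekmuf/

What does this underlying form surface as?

[zopmibe+tʃɲekŋuf]

/n/ after /p/ (labial) → [m]
/n/ after /tʃ/ (palatal) → [ɲ]
/m/ after /k/ (velar) → [ŋ]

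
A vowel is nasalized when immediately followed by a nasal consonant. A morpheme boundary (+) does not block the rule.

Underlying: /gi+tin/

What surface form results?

[gi+tĩn]

/i/ before nasal /n/ → [ĩ]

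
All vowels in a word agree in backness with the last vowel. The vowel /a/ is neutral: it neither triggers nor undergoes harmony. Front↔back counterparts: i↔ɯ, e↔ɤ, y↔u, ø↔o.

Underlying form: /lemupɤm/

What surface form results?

/e/ harmonizes with /ɤ/ ([+back]) → [ɤ]

[lɤmupɤm]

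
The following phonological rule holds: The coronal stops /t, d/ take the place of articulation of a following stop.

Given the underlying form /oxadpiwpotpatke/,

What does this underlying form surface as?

/d/ before /p/ (labial) → [b]
/t/ before /p/ (labial) → [p]
/t/ before /k/ (velar) → [k]

[oxabpiwpoppakke]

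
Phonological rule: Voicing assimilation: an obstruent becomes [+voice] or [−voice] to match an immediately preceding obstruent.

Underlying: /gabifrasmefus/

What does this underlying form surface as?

[gabifrasmefus]

no segment meets the rule's conditions; no change.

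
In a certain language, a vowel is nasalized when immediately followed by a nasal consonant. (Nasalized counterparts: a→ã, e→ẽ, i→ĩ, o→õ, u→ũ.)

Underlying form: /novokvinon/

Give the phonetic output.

/i/ before nasal /n/ → [ĩ]
/o/ before nasal /n/ → [õ]

[novokvĩnõn]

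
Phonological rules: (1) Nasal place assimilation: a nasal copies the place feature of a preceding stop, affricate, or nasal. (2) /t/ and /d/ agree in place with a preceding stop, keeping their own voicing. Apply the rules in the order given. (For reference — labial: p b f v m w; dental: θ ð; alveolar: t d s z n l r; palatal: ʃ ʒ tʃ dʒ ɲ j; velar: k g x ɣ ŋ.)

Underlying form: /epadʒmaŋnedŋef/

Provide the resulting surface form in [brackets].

Rule 1: /m/ after /dʒ/ (palatal) → [ɲ]
Rule 1: /n/ after /ŋ/ (velar) → [ŋ]
Rule 1: /ŋ/ after /d/ (alveolar) → [n]
After rule 1: epadʒɲaŋŋednef
Rule 2: no segment meets the rule's conditions; no change.

[epadʒɲaŋŋednef]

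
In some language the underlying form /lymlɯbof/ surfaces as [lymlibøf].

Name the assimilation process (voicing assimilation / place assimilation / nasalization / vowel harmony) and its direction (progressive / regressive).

/ɯ/→[i] /o/→[ø].
Vowels agree with the first vowel, so the harmony is progressive.

vowel harmony, progressive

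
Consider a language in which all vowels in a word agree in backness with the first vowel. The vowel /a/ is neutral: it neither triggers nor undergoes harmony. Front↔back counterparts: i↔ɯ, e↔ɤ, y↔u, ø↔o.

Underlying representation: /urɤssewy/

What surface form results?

[urɤssɤwu]

/e/ harmonizes with /u/ ([+back]) → [ɤ]
/y/ harmonizes with /u/ ([+back]) → [u]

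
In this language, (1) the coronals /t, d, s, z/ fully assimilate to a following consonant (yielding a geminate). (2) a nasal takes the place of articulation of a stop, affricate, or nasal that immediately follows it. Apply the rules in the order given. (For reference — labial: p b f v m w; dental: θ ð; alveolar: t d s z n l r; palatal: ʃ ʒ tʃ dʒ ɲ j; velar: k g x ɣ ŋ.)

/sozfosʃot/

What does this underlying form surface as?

Rule 1: /z/ before /f/ → [f] (total assimilation)
Rule 1: /s/ before /ʃ/ → [ʃ] (total assimilation)
After rule 1: soffoʃʃot
Rule 2: no segment meets the rule's conditions; no change.

[soffoʃʃot]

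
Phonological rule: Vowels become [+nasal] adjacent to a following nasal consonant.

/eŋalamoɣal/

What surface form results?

[ẽŋalãmoɣal]

/e/ before nasal /ŋ/ → [ẽ]
/a/ before nasal /m/ → [ã]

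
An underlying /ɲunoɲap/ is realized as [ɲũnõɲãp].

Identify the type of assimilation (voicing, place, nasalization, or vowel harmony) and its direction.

/u/→[ũ] /o/→[õ] /a/→[ã].
Each target copies a feature from the preceding segment, so the direction is progressive.

nasalization, progressive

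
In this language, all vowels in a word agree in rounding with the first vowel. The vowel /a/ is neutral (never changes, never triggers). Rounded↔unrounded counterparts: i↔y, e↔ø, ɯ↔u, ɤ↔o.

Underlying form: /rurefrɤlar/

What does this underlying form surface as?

/e/ harmonizes with /u/ ([+round]) → [ø]
/ɤ/ harmonizes with /u/ ([+round]) → [o]

[rurøfrolar]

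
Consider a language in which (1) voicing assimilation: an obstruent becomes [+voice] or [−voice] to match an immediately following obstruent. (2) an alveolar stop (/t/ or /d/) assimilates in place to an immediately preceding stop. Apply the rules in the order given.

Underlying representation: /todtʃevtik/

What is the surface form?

Rule 1: /d/ before /tʃ/ (voiceless) → [t]
Rule 1: /v/ before /t/ (voiceless) → [f]
After rule 1: tottʃeftik
Rule 2: no segment meets the rule's conditions; no change.

[tottʃeftik]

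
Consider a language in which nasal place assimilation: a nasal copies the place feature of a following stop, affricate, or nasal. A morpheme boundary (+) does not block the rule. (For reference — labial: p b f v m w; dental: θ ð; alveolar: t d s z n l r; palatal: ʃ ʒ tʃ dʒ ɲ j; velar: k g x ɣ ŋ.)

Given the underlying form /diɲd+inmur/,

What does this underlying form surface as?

/ɲ/ before /d/ (alveolar) → [n]
/n/ before /m/ (labial) → [m]

[dind+immur]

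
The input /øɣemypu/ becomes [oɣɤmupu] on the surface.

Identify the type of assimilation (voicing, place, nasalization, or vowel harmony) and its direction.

/ø/→[o] /e/→[ɤ] /y/→[u].
Vowels agree with the last vowel, so the harmony is regressive.

vowel harmony, regressive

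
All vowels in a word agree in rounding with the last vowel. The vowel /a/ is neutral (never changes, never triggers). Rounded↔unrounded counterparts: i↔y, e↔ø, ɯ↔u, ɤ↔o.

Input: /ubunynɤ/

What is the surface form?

/u/ harmonizes with /ɤ/ ([-round]) → [ɯ]
/u/ harmonizes with /ɤ/ ([-round]) → [ɯ]
/y/ harmonizes with /ɤ/ ([-round]) → [i]

[ɯbɯninɤ]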